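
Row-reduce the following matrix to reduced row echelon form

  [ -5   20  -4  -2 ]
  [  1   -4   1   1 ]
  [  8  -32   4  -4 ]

[[1, -4, 0, -2], [0, 0, 1, 3], [0, 0, 0, 0]]

r1 → -1/5·r1
  [ 1   -4  4/5  2/5 ]
  [ 1   -4    1    1 ]
  [ 8  -32    4   -4 ]
r2 → r2 − r1
  [ 1   -4  4/5  2/5 ]
  [ 0    0  1/5  3/5 ]
  [ 8  -32    4   -4 ]
r3 → r3 − 8·r1
  [ 1  -4    4/5    2/5 ]
  [ 0   0    1/5    3/5 ]
  [ 0   0  -12/5  -36/5 ]
r2 → 5·r2
  [ 1  -4    4/5    2/5 ]
  [ 0   0      1      3 ]
  [ 0   0  -12/5  -36/5 ]
r3 → r3 + 12/5·r2
  [ 1  -4  4/5  2/5 ]
  [ 0   0    1    3 ]
  [ 0   0    0    0 ]
r1 → r1 − 4/5·r2
  [ 1  -4  0  -2 ]
  [ 0   0  1   3 ]
  [ 0   0  0   0 ]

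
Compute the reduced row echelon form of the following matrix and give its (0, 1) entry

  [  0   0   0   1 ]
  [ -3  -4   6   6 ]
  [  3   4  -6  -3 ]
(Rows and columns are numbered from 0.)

4/3

Swap r1 and r2.
  [ -3  -4   6   6 ]
  [  0   0   0   1 ]
  [  3   4  -6  -3 ]
Multiply r1 by -1/3.
  [ 1  4/3  -2  -2 ]
  [ 0    0   0   1 ]
  [ 3    4  -6  -3 ]
Subtract 3 times r1 from r3.
  [ 1  4/3  -2  -2 ]
  [ 0    0   0   1 ]
  [ 0    0   0   3 ]
Subtract 3 times r2 from r3.
  [ 1  4/3  -2  -2 ]
  [ 0    0   0   1 ]
  [ 0    0   0   0 ]
Add 2 times r2 to r1.
  [ 1  4/3  -2  0 ]
  [ 0    0   0  1 ]
  [ 0    0   0  0 ]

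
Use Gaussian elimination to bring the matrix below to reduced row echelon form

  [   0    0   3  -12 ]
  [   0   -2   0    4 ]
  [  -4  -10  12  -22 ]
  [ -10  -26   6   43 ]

Swap R1 and R3.
  [  -4  -10  12  -22 ]
  [   0   -2   0    4 ]
  [   0    0   3  -12 ]
  [ -10  -26   6   43 ]
Multiply R1 by -1/4.
  [   1  5/2  -3  11/2 ]
  [   0   -2   0     4 ]
  [   0    0   3   -12 ]
  [ -10  -26   6    43 ]
Add 10 times R1 to R4.
  [ 1  5/2   -3  11/2 ]
  [ 0   -2    0     4 ]
  [ 0    0    3   -12 ]
  [ 0   -1  -24    98 ]
Multiply R2 by -1/2.
  [ 1  5/2   -3  11/2 ]
  [ 0    1    0    -2 ]
  [ 0    0    3   -12 ]
  [ 0   -1  -24    98 ]
Add R2 to R4.
  [ 1  5/2   -3  11/2 ]
  [ 0    1    0    -2 ]
  [ 0    0    3   -12 ]
  [ 0    0  -24    96 ]
Multiply R3 by 1/3.
  [ 1  5/2   -3  11/2 ]
  [ 0    1    0    -2 ]
  [ 0    0    1    -4 ]
  [ 0    0  -24    96 ]
Add 24 times R3 to R4.
  [ 1  5/2  -3  11/2 ]
  [ 0    1   0    -2 ]
  [ 0    0   1    -4 ]
  [ 0    0   0     0 ]
Add 3 times R3 to R1.
  [ 1  5/2  0  -13/2 ]
  [ 0    1  0     -2 ]
  [ 0    0  1     -4 ]
  [ 0    0  0      0 ]
Subtract 5/2 times R2 from R1.
  [ 1  0  0  -3/2 ]
  [ 0  1  0    -2 ]
  [ 0  0  1    -4 ]
  [ 0  0  0     0 ]

[[1, 0, 0, -3/2], [0, 1, 0, -2], [0, 0, 1, -4], [0, 0, 0, 0]]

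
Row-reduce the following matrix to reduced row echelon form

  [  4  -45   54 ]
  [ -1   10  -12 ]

[[1, 0, 0], [0, 1, -6/5]]

Multiply r1 by 1/4.
Add r1 to r2.
Multiply r2 by -4/5.
Add 45/4 times r2 to r1.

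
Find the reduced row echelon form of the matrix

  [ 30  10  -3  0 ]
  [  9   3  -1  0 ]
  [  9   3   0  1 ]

[[1, 1/3, 0, 0], [0, 0, 1, 0], [0, 0, 0, 1]]

Multiply ρ1 by 1/30.
  [ 1  1/3  -1/10  0 ]
  [ 9    3     -1  0 ]
  [ 9    3      0  1 ]
Subtract 9 times ρ1 from ρ2.
  [ 1  1/3  -1/10  0 ]
  [ 0    0  -1/10  0 ]
  [ 9    3      0  1 ]
Subtract 9 times ρ1 from ρ3.
  [ 1  1/3  -1/10  0 ]
  [ 0    0  -1/10  0 ]
  [ 0    0   9/10  1 ]
Multiply ρ2 by -10.
  [ 1  1/3  -1/10  0 ]
  [ 0    0      1  0 ]
  [ 0    0   9/10  1 ]
Subtract 9/10 times ρ2 from ρ3.
  [ 1  1/3  -1/10  0 ]
  [ 0    0      1  0 ]
  [ 0    0      0  1 ]
Add 1/10 times ρ2 to ρ1.
  [ 1  1/3  0  0 ]
  [ 0    0  1  0 ]
  [ 0    0  0  1 ]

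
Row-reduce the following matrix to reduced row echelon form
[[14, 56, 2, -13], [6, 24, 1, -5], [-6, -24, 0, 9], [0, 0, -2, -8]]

[[1, 4, 0, -3/2], [0, 0, 1, 4], [0, 0, 0, 0], [0, 0, 0, 0]]

ρ1 -> 1/14·ρ1
  [  1    4  1/7  -13/14 ]
  [  6   24    1      -5 ]
  [ -6  -24    0       9 ]
  [  0    0   -2      -8 ]
ρ2 -> ρ2 − 6·ρ1
  [  1    4  1/7  -13/14 ]
  [  0    0  1/7     4/7 ]
  [ -6  -24    0       9 ]
  [  0    0   -2      -8 ]
ρ3 -> ρ3 + 6·ρ1
  [ 1  4  1/7  -13/14 ]
  [ 0  0  1/7     4/7 ]
  [ 0  0  6/7    24/7 ]
  [ 0  0   -2      -8 ]
ρ2 -> 7·ρ2
  [ 1  4  1/7  -13/14 ]
  [ 0  0    1       4 ]
  [ 0  0  6/7    24/7 ]
  [ 0  0   -2      -8 ]
ρ3 -> ρ3 − 6/7·ρ2
  [ 1  4  1/7  -13/14 ]
  [ 0  0    1       4 ]
  [ 0  0    0       0 ]
  [ 0  0   -2      -8 ]
ρ4 -> ρ4 + 2·ρ2
  [ 1  4  1/7  -13/14 ]
  [ 0  0    1       4 ]
  [ 0  0    0       0 ]
  [ 0  0    0       0 ]
ρ1 -> ρ1 − 1/7·ρ2
  [ 1  4  0  -3/2 ]
  [ 0  0  1     4 ]
  [ 0  0  0     0 ]
  [ 0  0  0     0 ]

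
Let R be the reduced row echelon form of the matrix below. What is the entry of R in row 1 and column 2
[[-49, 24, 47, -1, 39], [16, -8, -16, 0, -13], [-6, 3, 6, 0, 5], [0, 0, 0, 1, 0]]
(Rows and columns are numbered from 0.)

R1 := -1/49·R1
R2 := R2 − 16·R1
R3 := R3 + 6·R1
R2 := -49/8·R2
R3 := R3 − 3/49·R2
R3 <=> R4
R4 := 8·R4
R2 := R2 − 13/8·R4
R1 := R1 + 39/49·R4
R2 := R2 − 2·R3
R1 := R1 − 1/49·R3
R1 := R1 + 24/49·R2

4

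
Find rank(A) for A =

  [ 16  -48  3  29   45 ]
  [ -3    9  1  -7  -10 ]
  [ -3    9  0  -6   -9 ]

rank = 2

ρ1 -> 1/16·ρ1
  [  1  -3  3/16  29/16  45/16 ]
  [ -3   9     1     -7    -10 ]
  [ -3   9     0     -6     -9 ]
ρ2 -> ρ2 + 3·ρ1
  [  1  -3   3/16   29/16   45/16 ]
  [  0   0  25/16  -25/16  -25/16 ]
  [ -3   9      0      -6      -9 ]
ρ3 -> ρ3 + 3·ρ1
  [ 1  -3   3/16   29/16   45/16 ]
  [ 0   0  25/16  -25/16  -25/16 ]
  [ 0   0   9/16   -9/16   -9/16 ]
ρ2 -> 16/25·ρ2
  [ 1  -3  3/16  29/16  45/16 ]
  [ 0   0     1     -1     -1 ]
  [ 0   0  9/16  -9/16  -9/16 ]
ρ3 -> ρ3 − 9/16·ρ2
  [ 1  -3  3/16  29/16  45/16 ]
  [ 0   0     1     -1     -1 ]
  [ 0   0     0      0      0 ]
ρ1 -> ρ1 − 3/16·ρ2
  [ 1  -3  0   2   3 ]
  [ 0   0  1  -1  -1 ]
  [ 0   0  0   0   0 ]
The reduced form has 2 nonzero rows.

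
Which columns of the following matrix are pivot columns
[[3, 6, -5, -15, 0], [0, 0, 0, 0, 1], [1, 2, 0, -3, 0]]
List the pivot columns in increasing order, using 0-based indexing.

Multiply ρ1 by 1/3.
  [ 1  2  -5/3  -5  0 ]
  [ 0  0     0   0  1 ]
  [ 1  2     0  -3  0 ]
Subtract ρ1 from ρ3.
  [ 1  2  -5/3  -5  0 ]
  [ 0  0     0   0  1 ]
  [ 0  0   5/3   2  0 ]
Swap ρ2 and ρ3.
  [ 1  2  -5/3  -5  0 ]
  [ 0  0   5/3   2  0 ]
  [ 0  0     0   0  1 ]
Multiply ρ2 by 3/5.
  [ 1  2  -5/3   -5  0 ]
  [ 0  0     1  6/5  0 ]
  [ 0  0     0    0  1 ]
Add 5/3 times ρ2 to ρ1.
  [ 1  2  0   -3  0 ]
  [ 0  0  1  6/5  0 ]
  [ 0  0  0    0  1 ]
Pivot columns are the columns containing a leading 1.

0, 2, 4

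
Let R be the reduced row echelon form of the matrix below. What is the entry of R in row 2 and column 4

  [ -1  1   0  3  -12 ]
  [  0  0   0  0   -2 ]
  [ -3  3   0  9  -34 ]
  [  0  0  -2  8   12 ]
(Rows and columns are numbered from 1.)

-4

ρ1 → -1·ρ1
  [  1  -1   0  -3   12 ]
  [  0   0   0   0   -2 ]
  [ -3   3   0   9  -34 ]
  [  0   0  -2   8   12 ]
ρ3 → ρ3 + 3·ρ1
  [ 1  -1   0  -3  12 ]
  [ 0   0   0   0  -2 ]
  [ 0   0   0   0   2 ]
  [ 0   0  -2   8  12 ]
ρ2 <=> ρ4
  [ 1  -1   0  -3  12 ]
  [ 0   0  -2   8  12 ]
  [ 0   0   0   0   2 ]
  [ 0   0   0   0  -2 ]
ρ2 → -1/2·ρ2
  [ 1  -1  0  -3  12 ]
  [ 0   0  1  -4  -6 ]
  [ 0   0  0   0   2 ]
  [ 0   0  0   0  -2 ]
ρ3 → 1/2·ρ3
  [ 1  -1  0  -3  12 ]
  [ 0   0  1  -4  -6 ]
  [ 0   0  0   0   1 ]
  [ 0   0  0   0  -2 ]
ρ4 → ρ4 + 2·ρ3
  [ 1  -1  0  -3  12 ]
  [ 0   0  1  -4  -6 ]
  [ 0   0  0   0   1 ]
  [ 0   0  0   0   0 ]
ρ2 → ρ2 + 6·ρ3
  [ 1  -1  0  -3  12 ]
  [ 0   0  1  -4   0 ]
  [ 0   0  0   0   1 ]
  [ 0   0  0   0   0 ]
ρ1 → ρ1 − 12·ρ3
  [ 1  -1  0  -3  0 ]
  [ 0   0  1  -4  0 ]
  [ 0   0  0   0  1 ]
  [ 0   0  0   0  0 ]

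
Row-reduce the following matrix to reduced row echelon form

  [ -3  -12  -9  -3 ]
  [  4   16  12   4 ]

r1 ← -1/3·r1
  [ 1   4   3  1 ]
  [ 4  16  12  4 ]
r2 ← r2 − 4·r1
  [ 1  4  3  1 ]
  [ 0  0  0  0 ]

[[1, 4, 3, 1], [0, 0, 0, 0]]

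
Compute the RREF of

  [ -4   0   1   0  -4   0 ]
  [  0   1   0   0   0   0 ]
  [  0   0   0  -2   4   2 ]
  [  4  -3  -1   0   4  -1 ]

[[1, 0, -1/4, 0, 1, 0], [0, 1, 0, 0, 0, 0], [0, 0, 0, 1, -2, 0], [0, 0, 0, 0, 0, 1]]

R1 → -1/4·R1
  [ 1   0  -1/4   0  1   0 ]
  [ 0   1     0   0  0   0 ]
  [ 0   0     0  -2  4   2 ]
  [ 4  -3    -1   0  4  -1 ]
R4 → R4 − 4·R1
  [ 1   0  -1/4   0  1   0 ]
  [ 0   1     0   0  0   0 ]
  [ 0   0     0  -2  4   2 ]
  [ 0  -3     0   0  0  -1 ]
R4 → R4 + 3·R2
  [ 1  0  -1/4   0  1   0 ]
  [ 0  1     0   0  0   0 ]
  [ 0  0     0  -2  4   2 ]
  [ 0  0     0   0  0  -1 ]
R3 → -1/2·R3
  [ 1  0  -1/4  0   1   0 ]
  [ 0  1     0  0   0   0 ]
  [ 0  0     0  1  -2  -1 ]
  [ 0  0     0  0   0  -1 ]
R4 → -1·R4
  [ 1  0  -1/4  0   1   0 ]
  [ 0  1     0  0   0   0 ]
  [ 0  0     0  1  -2  -1 ]
  [ 0  0     0  0   0   1 ]
R3 → R3 + R4
  [ 1  0  -1/4  0   1  0 ]
  [ 0  1     0  0   0  0 ]
  [ 0  0     0  1  -2  0 ]
  [ 0  0     0  0   0  1 ]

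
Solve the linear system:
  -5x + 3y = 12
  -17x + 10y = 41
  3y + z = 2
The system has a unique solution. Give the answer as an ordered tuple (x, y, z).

Form the augmented matrix and row-reduce:
  [  -5   3  0  |  12 ]
  [ -17  10  0  |  41 ]
  [   0   3  1  |   2 ]
ρ1 -> -1/5·ρ1
ρ2 -> ρ2 + 17·ρ1
ρ2 -> -5·ρ2
ρ3 -> ρ3 − 3·ρ2
ρ1 -> ρ1 + 3/5·ρ2
Reading off the last column: x = -3, y = -1, z = 5.

(-3, -1, 5)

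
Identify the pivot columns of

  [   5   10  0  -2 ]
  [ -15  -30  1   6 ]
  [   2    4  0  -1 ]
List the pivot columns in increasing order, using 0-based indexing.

R1 ← 1/5·R1
  [   1    2  0  -2/5 ]
  [ -15  -30  1     6 ]
  [   2    4  0    -1 ]
R2 ← R2 + 15·R1
  [ 1  2  0  -2/5 ]
  [ 0  0  1     0 ]
  [ 2  4  0    -1 ]
R3 ← R3 − 2·R1
  [ 1  2  0  -2/5 ]
  [ 0  0  1     0 ]
  [ 0  0  0  -1/5 ]
R3 ← -5·R3
  [ 1  2  0  -2/5 ]
  [ 0  0  1     0 ]
  [ 0  0  0     1 ]
R1 ← R1 + 2/5·R3
  [ 1  2  0  0 ]
  [ 0  0  1  0 ]
  [ 0  0  0  1 ]
Pivot columns are the columns containing a leading 1.

0, 2, 3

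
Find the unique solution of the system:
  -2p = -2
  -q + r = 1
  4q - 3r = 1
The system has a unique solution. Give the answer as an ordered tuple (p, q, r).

Form the augmented matrix and row-reduce:
  [ -2   0   0  |  -2 ]
  [  0  -1   1  |   1 ]
  [  0   4  -3  |   1 ]
Multiply r1 by -1/2.
  [ 1   0   0  |  1 ]
  [ 0  -1   1  |  1 ]
  [ 0   4  -3  |  1 ]
Multiply r2 by -1.
  [ 1  0   0  |   1 ]
  [ 0  1  -1  |  -1 ]
  [ 0  4  -3  |   1 ]
Subtract 4 times r2 from r3.
  [ 1  0   0  |   1 ]
  [ 0  1  -1  |  -1 ]
  [ 0  0   1  |   5 ]
Add r3 to r2.
  [ 1  0  0  |  1 ]
  [ 0  1  0  |  4 ]
  [ 0  0  1  |  5 ]
Reading off the last column: p = 1, q = 4, r = 5.

(1, 4, 5)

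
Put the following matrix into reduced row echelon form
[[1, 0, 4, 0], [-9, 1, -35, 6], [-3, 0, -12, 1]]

R2 -> R2 + 9·R1
  [  1  0    4  0 ]
  [  0  1    1  6 ]
  [ -3  0  -12  1 ]
R3 -> R3 + 3·R1
  [ 1  0  4  0 ]
  [ 0  1  1  6 ]
  [ 0  0  0  1 ]
R2 -> R2 − 6·R3
  [ 1  0  4  0 ]
  [ 0  1  1  0 ]
  [ 0  0  0  1 ]

[[1, 0, 4, 0], [0, 1, 1, 0], [0, 0, 0, 1]]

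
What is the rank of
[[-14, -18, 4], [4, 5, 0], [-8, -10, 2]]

rank = 3

R1 → -1/14·R1
  [  1  9/7  -2/7 ]
  [  4    5     0 ]
  [ -8  -10     2 ]
R2 → R2 − 4·R1
  [  1   9/7  -2/7 ]
  [  0  -1/7   8/7 ]
  [ -8   -10     2 ]
R3 → R3 + 8·R1
  [ 1   9/7  -2/7 ]
  [ 0  -1/7   8/7 ]
  [ 0   2/7  -2/7 ]
R2 → -7·R2
  [ 1  9/7  -2/7 ]
  [ 0    1    -8 ]
  [ 0  2/7  -2/7 ]
R3 → R3 − 2/7·R2
  [ 1  9/7  -2/7 ]
  [ 0    1    -8 ]
  [ 0    0     2 ]
R3 → 1/2·R3
  [ 1  9/7  -2/7 ]
  [ 0    1    -8 ]
  [ 0    0     1 ]
R2 → R2 + 8·R3
  [ 1  9/7  -2/7 ]
  [ 0    1     0 ]
  [ 0    0     1 ]
R1 → R1 + 2/7·R3
  [ 1  9/7  0 ]
  [ 0    1  0 ]
  [ 0    0  1 ]
R1 → R1 − 9/7·R2
  [ 1  0  0 ]
  [ 0  1  0 ]
  [ 0  0  1 ]
The reduced form has 3 nonzero rows.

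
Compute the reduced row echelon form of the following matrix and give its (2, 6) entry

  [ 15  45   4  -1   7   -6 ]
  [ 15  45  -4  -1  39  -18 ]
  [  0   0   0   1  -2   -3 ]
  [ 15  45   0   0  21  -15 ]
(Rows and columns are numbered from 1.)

3/2

Multiply r1 by 1/15.
Subtract 15 times r1 from r2.
Subtract 15 times r1 from r4.
Multiply r2 by -1/8.
Add 4 times r2 to r4.
Subtract r3 from r4.
Add 1/15 times r3 to r1.
Subtract 4/15 times r2 from r1.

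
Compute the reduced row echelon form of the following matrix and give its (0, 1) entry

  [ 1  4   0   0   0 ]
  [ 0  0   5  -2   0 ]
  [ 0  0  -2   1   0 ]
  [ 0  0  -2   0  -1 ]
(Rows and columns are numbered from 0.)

R2 := 1/5·R2
  [ 1  4   0     0   0 ]
  [ 0  0   1  -2/5   0 ]
  [ 0  0  -2     1   0 ]
  [ 0  0  -2     0  -1 ]
R3 := R3 + 2·R2
  [ 1  4   0     0   0 ]
  [ 0  0   1  -2/5   0 ]
  [ 0  0   0   1/5   0 ]
  [ 0  0  -2     0  -1 ]
R4 := R4 + 2·R2
  [ 1  4  0     0   0 ]
  [ 0  0  1  -2/5   0 ]
  [ 0  0  0   1/5   0 ]
  [ 0  0  0  -4/5  -1 ]
R3 := 5·R3
  [ 1  4  0     0   0 ]
  [ 0  0  1  -2/5   0 ]
  [ 0  0  0     1   0 ]
  [ 0  0  0  -4/5  -1 ]
R4 := R4 + 4/5·R3
  [ 1  4  0     0   0 ]
  [ 0  0  1  -2/5   0 ]
  [ 0  0  0     1   0 ]
  [ 0  0  0     0  -1 ]
R4 := -1·R4
  [ 1  4  0     0  0 ]
  [ 0  0  1  -2/5  0 ]
  [ 0  0  0     1  0 ]
  [ 0  0  0     0  1 ]
R2 := R2 + 2/5·R3
  [ 1  4  0  0  0 ]
  [ 0  0  1  0  0 ]
  [ 0  0  0  1  0 ]
  [ 0  0  0  0  1 ]

4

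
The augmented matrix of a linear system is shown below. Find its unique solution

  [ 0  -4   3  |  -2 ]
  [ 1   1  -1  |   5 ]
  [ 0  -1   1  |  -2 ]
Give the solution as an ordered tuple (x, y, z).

(3, -4, -6)

r1 <-> r2
  [ 1   1  -1  |   5 ]
  [ 0  -4   3  |  -2 ]
  [ 0  -1   1  |  -2 ]
r2 := -1/4·r2
  [ 1   1    -1  |    5 ]
  [ 0   1  -3/4  |  1/2 ]
  [ 0  -1     1  |   -2 ]
r3 := r3 + r2
  [ 1  1    -1  |     5 ]
  [ 0  1  -3/4  |   1/2 ]
  [ 0  0   1/4  |  -3/2 ]
r3 := 4·r3
  [ 1  1    -1  |    5 ]
  [ 0  1  -3/4  |  1/2 ]
  [ 0  0     1  |   -6 ]
r2 := r2 + 3/4·r3
  [ 1  1  -1  |   5 ]
  [ 0  1   0  |  -4 ]
  [ 0  0   1  |  -6 ]
r1 := r1 + r3
  [ 1  1  0  |  -1 ]
  [ 0  1  0  |  -4 ]
  [ 0  0  1  |  -6 ]
r1 := r1 − r2
  [ 1  0  0  |   3 ]
  [ 0  1  0  |  -4 ]
  [ 0  0  1  |  -6 ]
Reading off the last column: x = 3, y = -4, z = -6.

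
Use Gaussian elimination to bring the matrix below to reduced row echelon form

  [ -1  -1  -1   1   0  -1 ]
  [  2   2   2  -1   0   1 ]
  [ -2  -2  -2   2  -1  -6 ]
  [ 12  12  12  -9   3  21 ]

[[1, 1, 1, 0, 0, 0], [0, 0, 0, 1, 0, -1], [0, 0, 0, 0, 1, 4], [0, 0, 0, 0, 0, 0]]

Multiply R1 by -1.
  [  1   1   1  -1   0   1 ]
  [  2   2   2  -1   0   1 ]
  [ -2  -2  -2   2  -1  -6 ]
  [ 12  12  12  -9   3  21 ]
Subtract 2 times R1 from R2.
  [  1   1   1  -1   0   1 ]
  [  0   0   0   1   0  -1 ]
  [ -2  -2  -2   2  -1  -6 ]
  [ 12  12  12  -9   3  21 ]
Add 2 times R1 to R3.
  [  1   1   1  -1   0   1 ]
  [  0   0   0   1   0  -1 ]
  [  0   0   0   0  -1  -4 ]
  [ 12  12  12  -9   3  21 ]
Subtract 12 times R1 from R4.
  [ 1  1  1  -1   0   1 ]
  [ 0  0  0   1   0  -1 ]
  [ 0  0  0   0  -1  -4 ]
  [ 0  0  0   3   3   9 ]
Subtract 3 times R2 from R4.
  [ 1  1  1  -1   0   1 ]
  [ 0  0  0   1   0  -1 ]
  [ 0  0  0   0  -1  -4 ]
  [ 0  0  0   0   3  12 ]
Multiply R3 by -1.
  [ 1  1  1  -1  0   1 ]
  [ 0  0  0   1  0  -1 ]
  [ 0  0  0   0  1   4 ]
  [ 0  0  0   0  3  12 ]
Subtract 3 times R3 from R4.
  [ 1  1  1  -1  0   1 ]
  [ 0  0  0   1  0  -1 ]
  [ 0  0  0   0  1   4 ]
  [ 0  0  0   0  0   0 ]
Add R2 to R1.
  [ 1  1  1  0  0   0 ]
  [ 0  0  0  1  0  -1 ]
  [ 0  0  0  0  1   4 ]
  [ 0  0  0  0  0   0 ]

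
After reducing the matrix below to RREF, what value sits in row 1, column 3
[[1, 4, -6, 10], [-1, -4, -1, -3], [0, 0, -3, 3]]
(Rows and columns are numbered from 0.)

R2 -> R2 + R1
  [ 1  4  -6  10 ]
  [ 0  0  -7   7 ]
  [ 0  0  -3   3 ]
R2 -> -1/7·R2
  [ 1  4  -6  10 ]
  [ 0  0   1  -1 ]
  [ 0  0  -3   3 ]
R3 -> R3 + 3·R2
  [ 1  4  -6  10 ]
  [ 0  0   1  -1 ]
  [ 0  0   0   0 ]
R1 -> R1 + 6·R2
  [ 1  4  0   4 ]
  [ 0  0  1  -1 ]
  [ 0  0  0   0 ]

-1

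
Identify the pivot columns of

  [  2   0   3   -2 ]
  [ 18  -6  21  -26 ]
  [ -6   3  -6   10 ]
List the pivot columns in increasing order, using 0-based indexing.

0, 1

r1 -> 1/2·r1
  [  1   0  3/2   -1 ]
  [ 18  -6   21  -26 ]
  [ -6   3   -6   10 ]
r2 -> r2 − 18·r1
  [  1   0  3/2  -1 ]
  [  0  -6   -6  -8 ]
  [ -6   3   -6  10 ]
r3 -> r3 + 6·r1
  [ 1   0  3/2  -1 ]
  [ 0  -6   -6  -8 ]
  [ 0   3    3   4 ]
r2 -> -1/6·r2
  [ 1  0  3/2   -1 ]
  [ 0  1    1  4/3 ]
  [ 0  3    3    4 ]
r3 -> r3 − 3·r2
  [ 1  0  3/2   -1 ]
  [ 0  1    1  4/3 ]
  [ 0  0    0    0 ]
Pivot columns are the columns containing a leading 1.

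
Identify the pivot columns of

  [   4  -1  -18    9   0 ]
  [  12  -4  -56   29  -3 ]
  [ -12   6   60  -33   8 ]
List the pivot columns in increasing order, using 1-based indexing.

1, 2, 5

R1 := 1/4·R1
  [   1  -1/4  -9/2  9/4   0 ]
  [  12    -4   -56   29  -3 ]
  [ -12     6    60  -33   8 ]
R2 := R2 − 12·R1
  [   1  -1/4  -9/2  9/4   0 ]
  [   0    -1    -2    2  -3 ]
  [ -12     6    60  -33   8 ]
R3 := R3 + 12·R1
  [ 1  -1/4  -9/2  9/4   0 ]
  [ 0    -1    -2    2  -3 ]
  [ 0     3     6   -6   8 ]
R2 := -1·R2
  [ 1  -1/4  -9/2  9/4  0 ]
  [ 0     1     2   -2  3 ]
  [ 0     3     6   -6  8 ]
R3 := R3 − 3·R2
  [ 1  -1/4  -9/2  9/4   0 ]
  [ 0     1     2   -2   3 ]
  [ 0     0     0    0  -1 ]
R3 := -1·R3
  [ 1  -1/4  -9/2  9/4  0 ]
  [ 0     1     2   -2  3 ]
  [ 0     0     0    0  1 ]
R2 := R2 − 3·R3
  [ 1  -1/4  -9/2  9/4  0 ]
  [ 0     1     2   -2  0 ]
  [ 0     0     0    0  1 ]
R1 := R1 + 1/4·R2
  [ 1  0  -4  7/4  0 ]
  [ 0  1   2   -2  0 ]
  [ 0  0   0    0  1 ]
Pivot columns are the columns containing a leading 1.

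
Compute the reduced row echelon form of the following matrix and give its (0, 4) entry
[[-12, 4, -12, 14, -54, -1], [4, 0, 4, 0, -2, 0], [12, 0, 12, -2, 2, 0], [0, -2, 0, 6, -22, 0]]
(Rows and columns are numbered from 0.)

-1/2

Multiply ρ1 by -1/12.
  [  1  -1/3   1  -7/6  9/2  1/12 ]
  [  4     0   4     0   -2     0 ]
  [ 12     0  12    -2    2     0 ]
  [  0    -2   0     6  -22     0 ]
Subtract 4 times ρ1 from ρ2.
  [  1  -1/3   1  -7/6  9/2  1/12 ]
  [  0   4/3   0  14/3  -20  -1/3 ]
  [ 12     0  12    -2    2     0 ]
  [  0    -2   0     6  -22     0 ]
Subtract 12 times ρ1 from ρ3.
  [ 1  -1/3  1  -7/6  9/2  1/12 ]
  [ 0   4/3  0  14/3  -20  -1/3 ]
  [ 0     4  0    12  -52    -1 ]
  [ 0    -2  0     6  -22     0 ]
Multiply ρ2 by 3/4.
  [ 1  -1/3  1  -7/6  9/2  1/12 ]
  [ 0     1  0   7/2  -15  -1/4 ]
  [ 0     4  0    12  -52    -1 ]
  [ 0    -2  0     6  -22     0 ]
Subtract 4 times ρ2 from ρ3.
  [ 1  -1/3  1  -7/6  9/2  1/12 ]
  [ 0     1  0   7/2  -15  -1/4 ]
  [ 0     0  0    -2    8     0 ]
  [ 0    -2  0     6  -22     0 ]
Add 2 times ρ2 to ρ4.
  [ 1  -1/3  1  -7/6  9/2  1/12 ]
  [ 0     1  0   7/2  -15  -1/4 ]
  [ 0     0  0    -2    8     0 ]
  [ 0     0  0    13  -52  -1/2 ]
Multiply ρ3 by -1/2.
  [ 1  -1/3  1  -7/6  9/2  1/12 ]
  [ 0     1  0   7/2  -15  -1/4 ]
  [ 0     0  0     1   -4     0 ]
  [ 0     0  0    13  -52  -1/2 ]
Subtract 13 times ρ3 from ρ4.
  [ 1  -1/3  1  -7/6  9/2  1/12 ]
  [ 0     1  0   7/2  -15  -1/4 ]
  [ 0     0  0     1   -4     0 ]
  [ 0     0  0     0    0  -1/2 ]
Multiply ρ4 by -2.
  [ 1  -1/3  1  -7/6  9/2  1/12 ]
  [ 0     1  0   7/2  -15  -1/4 ]
  [ 0     0  0     1   -4     0 ]
  [ 0     0  0     0    0     1 ]
Add 1/4 times ρ4 to ρ2.
  [ 1  -1/3  1  -7/6  9/2  1/12 ]
  [ 0     1  0   7/2  -15     0 ]
  [ 0     0  0     1   -4     0 ]
  [ 0     0  0     0    0     1 ]
Subtract 1/12 times ρ4 from ρ1.
  [ 1  -1/3  1  -7/6  9/2  0 ]
  [ 0     1  0   7/2  -15  0 ]
  [ 0     0  0     1   -4  0 ]
  [ 0     0  0     0    0  1 ]
Subtract 7/2 times ρ3 from ρ2.
  [ 1  -1/3  1  -7/6  9/2  0 ]
  [ 0     1  0     0   -1  0 ]
  [ 0     0  0     1   -4  0 ]
  [ 0     0  0     0    0  1 ]
Add 7/6 times ρ3 to ρ1.
  [ 1  -1/3  1  0  -1/6  0 ]
  [ 0     1  0  0    -1  0 ]
  [ 0     0  0  1    -4  0 ]
  [ 0     0  0  0     0  1 ]
Add 1/3 times ρ2 to ρ1.
  [ 1  0  1  0  -1/2  0 ]
  [ 0  1  0  0    -1  0 ]
  [ 0  0  0  1    -4  0 ]
  [ 0  0  0  0     0  1 ]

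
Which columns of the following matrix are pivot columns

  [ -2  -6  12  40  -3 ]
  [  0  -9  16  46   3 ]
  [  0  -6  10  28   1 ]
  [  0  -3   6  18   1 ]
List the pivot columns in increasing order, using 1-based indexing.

ρ1 := -1/2·ρ1
ρ2 := -1/9·ρ2
ρ3 := ρ3 + 6·ρ2
ρ4 := ρ4 + 3·ρ2
ρ3 := -3/2·ρ3
ρ4 := ρ4 − 2/3·ρ3
ρ4 := -1·ρ4
ρ3 := ρ3 − 3/2·ρ4
ρ2 := ρ2 + 1/3·ρ4
ρ1 := ρ1 − 3/2·ρ4
ρ2 := ρ2 + 16/9·ρ3
ρ1 := ρ1 + 6·ρ3
ρ1 := ρ1 − 3·ρ2
Pivot columns are the columns containing a leading 1.

1, 2, 3, 5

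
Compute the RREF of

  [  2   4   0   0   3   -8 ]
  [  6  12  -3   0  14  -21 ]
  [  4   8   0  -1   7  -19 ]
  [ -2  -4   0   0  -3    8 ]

ρ1 ← 1/2·ρ1
  [  1   2   0   0  3/2   -4 ]
  [  6  12  -3   0   14  -21 ]
  [  4   8   0  -1    7  -19 ]
  [ -2  -4   0   0   -3    8 ]
ρ2 ← ρ2 − 6·ρ1
  [  1   2   0   0  3/2   -4 ]
  [  0   0  -3   0    5    3 ]
  [  4   8   0  -1    7  -19 ]
  [ -2  -4   0   0   -3    8 ]
ρ3 ← ρ3 − 4·ρ1
  [  1   2   0   0  3/2  -4 ]
  [  0   0  -3   0    5   3 ]
  [  0   0   0  -1    1  -3 ]
  [ -2  -4   0   0   -3   8 ]
ρ4 ← ρ4 + 2·ρ1
  [ 1  2   0   0  3/2  -4 ]
  [ 0  0  -3   0    5   3 ]
  [ 0  0   0  -1    1  -3 ]
  [ 0  0   0   0    0   0 ]
ρ2 ← -1/3·ρ2
  [ 1  2  0   0   3/2  -4 ]
  [ 0  0  1   0  -5/3  -1 ]
  [ 0  0  0  -1     1  -3 ]
  [ 0  0  0   0     0   0 ]
ρ3 ← -1·ρ3
  [ 1  2  0  0   3/2  -4 ]
  [ 0  0  1  0  -5/3  -1 ]
  [ 0  0  0  1    -1   3 ]
  [ 0  0  0  0     0   0 ]

[[1, 2, 0, 0, 3/2, -4], [0, 0, 1, 0, -5/3, -1], [0, 0, 0, 1, -1, 3], [0, 0, 0, 0, 0, 0]]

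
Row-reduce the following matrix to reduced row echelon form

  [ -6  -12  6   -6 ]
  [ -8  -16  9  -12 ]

R1 := -1/6·R1
  [  1    2  -1    1 ]
  [ -8  -16   9  -12 ]
R2 := R2 + 8·R1
  [ 1  2  -1   1 ]
  [ 0  0   1  -4 ]
R1 := R1 + R2
  [ 1  2  0  -3 ]
  [ 0  0  1  -4 ]

[[1, 2, 0, -3], [0, 0, 1, -4]]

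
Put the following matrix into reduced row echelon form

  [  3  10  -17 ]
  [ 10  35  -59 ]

ρ1 := 1/3·ρ1
  [  1  10/3  -17/3 ]
  [ 10    35    -59 ]
ρ2 := ρ2 − 10·ρ1
  [ 1  10/3  -17/3 ]
  [ 0   5/3   -7/3 ]
ρ2 := 3/5·ρ2
  [ 1  10/3  -17/3 ]
  [ 0     1   -7/5 ]
ρ1 := ρ1 − 10/3·ρ2
  [ 1  0    -1 ]
  [ 0  1  -7/5 ]

[[1, 0, -1], [0, 1, -7/5]]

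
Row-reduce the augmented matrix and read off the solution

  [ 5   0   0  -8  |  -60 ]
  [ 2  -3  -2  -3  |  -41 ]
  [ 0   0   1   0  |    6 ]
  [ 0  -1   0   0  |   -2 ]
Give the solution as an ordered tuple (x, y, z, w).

(-4, 2, 6, 5)

Multiply ρ1 by 1/5.
Subtract 2 times ρ1 from ρ2.
Multiply ρ2 by -1/3.
Add ρ2 to ρ4.
Subtract 2/3 times ρ3 from ρ4.
Multiply ρ4 by -15.
Add 1/15 times ρ4 to ρ2.
Add 8/5 times ρ4 to ρ1.
Subtract 2/3 times ρ3 from ρ2.
Reading off the last column: x = -4, y = 2, z = 6, w = 5.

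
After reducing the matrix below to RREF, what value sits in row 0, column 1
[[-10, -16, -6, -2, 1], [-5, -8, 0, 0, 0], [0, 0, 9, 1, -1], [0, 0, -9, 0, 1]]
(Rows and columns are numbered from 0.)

8/5

R1 ← -1/10·R1
R2 ← R2 + 5·R1
R2 ← 1/3·R2
R3 ← R3 − 9·R2
R4 ← R4 + 9·R2
R3 ← -1/2·R3
R4 ← R4 − 3·R3
R4 ← 4·R4
R3 ← R3 + 1/4·R4
R2 ← R2 + 1/6·R4
R1 ← R1 + 1/10·R4
R2 ← R2 − 1/3·R3
R1 ← R1 − 1/5·R3
R1 ← R1 − 3/5·R2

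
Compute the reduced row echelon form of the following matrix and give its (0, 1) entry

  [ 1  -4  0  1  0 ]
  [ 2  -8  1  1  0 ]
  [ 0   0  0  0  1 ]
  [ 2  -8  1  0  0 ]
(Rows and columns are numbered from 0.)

-4

Subtract 2 times ρ1 from ρ2.
  [ 1  -4  0   1  0 ]
  [ 0   0  1  -1  0 ]
  [ 0   0  0   0  1 ]
  [ 2  -8  1   0  0 ]
Subtract 2 times ρ1 from ρ4.
  [ 1  -4  0   1  0 ]
  [ 0   0  1  -1  0 ]
  [ 0   0  0   0  1 ]
  [ 0   0  1  -2  0 ]
Subtract ρ2 from ρ4.
  [ 1  -4  0   1  0 ]
  [ 0   0  1  -1  0 ]
  [ 0   0  0   0  1 ]
  [ 0   0  0  -1  0 ]
Swap ρ3 and ρ4.
  [ 1  -4  0   1  0 ]
  [ 0   0  1  -1  0 ]
  [ 0   0  0  -1  0 ]
  [ 0   0  0   0  1 ]
Multiply ρ3 by -1.
  [ 1  -4  0   1  0 ]
  [ 0   0  1  -1  0 ]
  [ 0   0  0   1  0 ]
  [ 0   0  0   0  1 ]
Add ρ3 to ρ2.
  [ 1  -4  0  1  0 ]
  [ 0   0  1  0  0 ]
  [ 0   0  0  1  0 ]
  [ 0   0  0  0  1 ]
Subtract ρ3 from ρ1.
  [ 1  -4  0  0  0 ]
  [ 0   0  1  0  0 ]
  [ 0   0  0  1  0 ]
  [ 0   0  0  0  1 ]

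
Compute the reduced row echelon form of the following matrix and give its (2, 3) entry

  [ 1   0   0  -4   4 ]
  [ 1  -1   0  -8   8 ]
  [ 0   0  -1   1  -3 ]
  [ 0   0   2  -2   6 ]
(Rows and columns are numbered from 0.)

ρ2 -> ρ2 − ρ1
  [ 1   0   0  -4   4 ]
  [ 0  -1   0  -4   4 ]
  [ 0   0  -1   1  -3 ]
  [ 0   0   2  -2   6 ]
ρ2 -> -1·ρ2
  [ 1  0   0  -4   4 ]
  [ 0  1   0   4  -4 ]
  [ 0  0  -1   1  -3 ]
  [ 0  0   2  -2   6 ]
ρ3 -> -1·ρ3
  [ 1  0  0  -4   4 ]
  [ 0  1  0   4  -4 ]
  [ 0  0  1  -1   3 ]
  [ 0  0  2  -2   6 ]
ρ4 -> ρ4 − 2·ρ3
  [ 1  0  0  -4   4 ]
  [ 0  1  0   4  -4 ]
  [ 0  0  1  -1   3 ]
  [ 0  0  0   0   0 ]

-1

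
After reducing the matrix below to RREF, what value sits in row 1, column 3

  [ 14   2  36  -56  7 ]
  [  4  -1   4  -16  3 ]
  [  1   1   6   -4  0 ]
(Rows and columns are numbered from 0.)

0

R1 := 1/14·R1
  [ 1  1/7  18/7   -4  1/2 ]
  [ 4   -1     4  -16    3 ]
  [ 1    1     6   -4    0 ]
R2 := R2 − 4·R1
  [ 1    1/7   18/7  -4  1/2 ]
  [ 0  -11/7  -44/7   0    1 ]
  [ 1      1      6  -4    0 ]
R3 := R3 − R1
  [ 1    1/7   18/7  -4   1/2 ]
  [ 0  -11/7  -44/7   0     1 ]
  [ 0    6/7   24/7   0  -1/2 ]
R2 := -7/11·R2
  [ 1  1/7  18/7  -4    1/2 ]
  [ 0    1     4   0  -7/11 ]
  [ 0  6/7  24/7   0   -1/2 ]
R3 := R3 − 6/7·R2
  [ 1  1/7  18/7  -4    1/2 ]
  [ 0    1     4   0  -7/11 ]
  [ 0    0     0   0   1/22 ]
R3 := 22·R3
  [ 1  1/7  18/7  -4    1/2 ]
  [ 0    1     4   0  -7/11 ]
  [ 0    0     0   0      1 ]
R2 := R2 + 7/11·R3
  [ 1  1/7  18/7  -4  1/2 ]
  [ 0    1     4   0    0 ]
  [ 0    0     0   0    1 ]
R1 := R1 − 1/2·R3
  [ 1  1/7  18/7  -4  0 ]
  [ 0    1     4   0  0 ]
  [ 0    0     0   0  1 ]
R1 := R1 − 1/7·R2
  [ 1  0  2  -4  0 ]
  [ 0  1  4   0  0 ]
  [ 0  0  0   0  1 ]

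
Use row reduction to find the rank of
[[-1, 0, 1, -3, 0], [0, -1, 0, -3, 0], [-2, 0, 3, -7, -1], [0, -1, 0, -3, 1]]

rank = 4

r1 ← -1·r1
  [  1   0  -1   3   0 ]
  [  0  -1   0  -3   0 ]
  [ -2   0   3  -7  -1 ]
  [  0  -1   0  -3   1 ]
r3 ← r3 + 2·r1
  [ 1   0  -1   3   0 ]
  [ 0  -1   0  -3   0 ]
  [ 0   0   1  -1  -1 ]
  [ 0  -1   0  -3   1 ]
r2 ← -1·r2
  [ 1   0  -1   3   0 ]
  [ 0   1   0   3   0 ]
  [ 0   0   1  -1  -1 ]
  [ 0  -1   0  -3   1 ]
r4 ← r4 + r2
  [ 1  0  -1   3   0 ]
  [ 0  1   0   3   0 ]
  [ 0  0   1  -1  -1 ]
  [ 0  0   0   0   1 ]
r3 ← r3 + r4
  [ 1  0  -1   3  0 ]
  [ 0  1   0   3  0 ]
  [ 0  0   1  -1  0 ]
  [ 0  0   0   0  1 ]
r1 ← r1 + r3
  [ 1  0  0   2  0 ]
  [ 0  1  0   3  0 ]
  [ 0  0  1  -1  0 ]
  [ 0  0  0   0  1 ]
The reduced form has 4 nonzero rows.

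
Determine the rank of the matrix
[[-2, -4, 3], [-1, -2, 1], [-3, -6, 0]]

Multiply R1 by -1/2.
  [  1   2  -3/2 ]
  [ -1  -2     1 ]
  [ -3  -6     0 ]
Add R1 to R2.
  [  1   2  -3/2 ]
  [  0   0  -1/2 ]
  [ -3  -6     0 ]
Add 3 times R1 to R3.
  [ 1  2  -3/2 ]
  [ 0  0  -1/2 ]
  [ 0  0  -9/2 ]
Multiply R2 by -2.
  [ 1  2  -3/2 ]
  [ 0  0     1 ]
  [ 0  0  -9/2 ]
Add 9/2 times R2 to R3.
  [ 1  2  -3/2 ]
  [ 0  0     1 ]
  [ 0  0     0 ]
Add 3/2 times R2 to R1.
  [ 1  2  0 ]
  [ 0  0  1 ]
  [ 0  0  0 ]
The reduced form has 2 nonzero rows.

rank = 2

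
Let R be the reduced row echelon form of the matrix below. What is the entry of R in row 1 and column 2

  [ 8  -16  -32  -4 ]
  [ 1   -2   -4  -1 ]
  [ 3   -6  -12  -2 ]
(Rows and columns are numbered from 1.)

-2

r1 → 1/8·r1
r2 → r2 − r1
r3 → r3 − 3·r1
r2 → -2·r2
r3 → r3 + 1/2·r2
r1 → r1 + 1/2·r2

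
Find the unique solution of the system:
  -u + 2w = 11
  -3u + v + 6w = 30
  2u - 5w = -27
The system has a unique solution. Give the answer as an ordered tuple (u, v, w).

(-1, -3, 5)

Form the augmented matrix and row-reduce:
  [ -1  0   2  |   11 ]
  [ -3  1   6  |   30 ]
  [  2  0  -5  |  -27 ]
ρ1 ← -1·ρ1
  [  1  0  -2  |  -11 ]
  [ -3  1   6  |   30 ]
  [  2  0  -5  |  -27 ]
ρ2 ← ρ2 + 3·ρ1
  [ 1  0  -2  |  -11 ]
  [ 0  1   0  |   -3 ]
  [ 2  0  -5  |  -27 ]
ρ3 ← ρ3 − 2·ρ1
  [ 1  0  -2  |  -11 ]
  [ 0  1   0  |   -3 ]
  [ 0  0  -1  |   -5 ]
ρ3 ← -1·ρ3
  [ 1  0  -2  |  -11 ]
  [ 0  1   0  |   -3 ]
  [ 0  0   1  |    5 ]
ρ1 ← ρ1 + 2·ρ3
  [ 1  0  0  |  -1 ]
  [ 0  1  0  |  -3 ]
  [ 0  0  1  |   5 ]
Reading off the last column: u = -1, v = -3, w = 5.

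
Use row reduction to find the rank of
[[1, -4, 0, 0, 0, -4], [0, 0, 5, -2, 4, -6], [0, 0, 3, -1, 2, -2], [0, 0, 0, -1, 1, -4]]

Multiply R2 by 1/5.
  [ 1  -4  0     0    0    -4 ]
  [ 0   0  1  -2/5  4/5  -6/5 ]
  [ 0   0  3    -1    2    -2 ]
  [ 0   0  0    -1    1    -4 ]
Subtract 3 times R2 from R3.
  [ 1  -4  0     0     0    -4 ]
  [ 0   0  1  -2/5   4/5  -6/5 ]
  [ 0   0  0   1/5  -2/5   8/5 ]
  [ 0   0  0    -1     1    -4 ]
Multiply R3 by 5.
  [ 1  -4  0     0    0    -4 ]
  [ 0   0  1  -2/5  4/5  -6/5 ]
  [ 0   0  0     1   -2     8 ]
  [ 0   0  0    -1    1    -4 ]
Add R3 to R4.
  [ 1  -4  0     0    0    -4 ]
  [ 0   0  1  -2/5  4/5  -6/5 ]
  [ 0   0  0     1   -2     8 ]
  [ 0   0  0     0   -1     4 ]
Multiply R4 by -1.
  [ 1  -4  0     0    0    -4 ]
  [ 0   0  1  -2/5  4/5  -6/5 ]
  [ 0   0  0     1   -2     8 ]
  [ 0   0  0     0    1    -4 ]
Add 2 times R4 to R3.
  [ 1  -4  0     0    0    -4 ]
  [ 0   0  1  -2/5  4/5  -6/5 ]
  [ 0   0  0     1    0     0 ]
  [ 0   0  0     0    1    -4 ]
Subtract 4/5 times R4 from R2.
  [ 1  -4  0     0  0  -4 ]
  [ 0   0  1  -2/5  0   2 ]
  [ 0   0  0     1  0   0 ]
  [ 0   0  0     0  1  -4 ]
Add 2/5 times R3 to R2.
  [ 1  -4  0  0  0  -4 ]
  [ 0   0  1  0  0   2 ]
  [ 0   0  0  1  0   0 ]
  [ 0   0  0  0  1  -4 ]
The reduced form has 4 nonzero rows.

rank = 4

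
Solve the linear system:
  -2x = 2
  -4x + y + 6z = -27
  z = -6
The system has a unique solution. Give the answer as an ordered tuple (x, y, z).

Form the augmented matrix and row-reduce:
  [ -2  0  0  |    2 ]
  [ -4  1  6  |  -27 ]
  [  0  0  1  |   -6 ]
R1 → -1/2·R1
  [  1  0  0  |   -1 ]
  [ -4  1  6  |  -27 ]
  [  0  0  1  |   -6 ]
R2 → R2 + 4·R1
  [ 1  0  0  |   -1 ]
  [ 0  1  6  |  -31 ]
  [ 0  0  1  |   -6 ]
R2 → R2 − 6·R3
  [ 1  0  0  |  -1 ]
  [ 0  1  0  |   5 ]
  [ 0  0  1  |  -6 ]
Reading off the last column: x = -1, y = 5, z = -6.

(-1, 5, -6)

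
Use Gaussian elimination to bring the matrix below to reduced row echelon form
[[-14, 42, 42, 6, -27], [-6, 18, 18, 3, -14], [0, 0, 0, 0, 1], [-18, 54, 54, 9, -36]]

R1 ← -1/14·R1
  [   1  -3  -3  -3/7  27/14 ]
  [  -6  18  18     3    -14 ]
  [   0   0   0     0      1 ]
  [ -18  54  54     9    -36 ]
R2 ← R2 + 6·R1
  [   1  -3  -3  -3/7  27/14 ]
  [   0   0   0   3/7  -17/7 ]
  [   0   0   0     0      1 ]
  [ -18  54  54     9    -36 ]
R4 ← R4 + 18·R1
  [ 1  -3  -3  -3/7  27/14 ]
  [ 0   0   0   3/7  -17/7 ]
  [ 0   0   0     0      1 ]
  [ 0   0   0   9/7   -9/7 ]
R2 ← 7/3·R2
  [ 1  -3  -3  -3/7  27/14 ]
  [ 0   0   0     1  -17/3 ]
  [ 0   0   0     0      1 ]
  [ 0   0   0   9/7   -9/7 ]
R4 ← R4 − 9/7·R2
  [ 1  -3  -3  -3/7  27/14 ]
  [ 0   0   0     1  -17/3 ]
  [ 0   0   0     0      1 ]
  [ 0   0   0     0      6 ]
R4 ← R4 − 6·R3
  [ 1  -3  -3  -3/7  27/14 ]
  [ 0   0   0     1  -17/3 ]
  [ 0   0   0     0      1 ]
  [ 0   0   0     0      0 ]
R2 ← R2 + 17/3·R3
  [ 1  -3  -3  -3/7  27/14 ]
  [ 0   0   0     1      0 ]
  [ 0   0   0     0      1 ]
  [ 0   0   0     0      0 ]
R1 ← R1 − 27/14·R3
  [ 1  -3  -3  -3/7  0 ]
  [ 0   0   0     1  0 ]
  [ 0   0   0     0  1 ]
  [ 0   0   0     0  0 ]
R1 ← R1 + 3/7·R2
  [ 1  -3  -3  0  0 ]
  [ 0   0   0  1  0 ]
  [ 0   0   0  0  1 ]
  [ 0   0   0  0  0 ]

[[1, -3, -3, 0, 0], [0, 0, 0, 1, 0], [0, 0, 0, 0, 1], [0, 0, 0, 0, 0]]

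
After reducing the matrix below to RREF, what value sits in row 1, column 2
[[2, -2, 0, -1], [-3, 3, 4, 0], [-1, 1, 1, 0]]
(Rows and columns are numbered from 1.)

-1

R1 → 1/2·R1
  [  1  -1  0  -1/2 ]
  [ -3   3  4     0 ]
  [ -1   1  1     0 ]
R2 → R2 + 3·R1
  [  1  -1  0  -1/2 ]
  [  0   0  4  -3/2 ]
  [ -1   1  1     0 ]
R3 → R3 + R1
  [ 1  -1  0  -1/2 ]
  [ 0   0  4  -3/2 ]
  [ 0   0  1  -1/2 ]
R2 → 1/4·R2
  [ 1  -1  0  -1/2 ]
  [ 0   0  1  -3/8 ]
  [ 0   0  1  -1/2 ]
R3 → R3 − R2
  [ 1  -1  0  -1/2 ]
  [ 0   0  1  -3/8 ]
  [ 0   0  0  -1/8 ]
R3 → -8·R3
  [ 1  -1  0  -1/2 ]
  [ 0   0  1  -3/8 ]
  [ 0   0  0     1 ]
R2 → R2 + 3/8·R3
  [ 1  -1  0  -1/2 ]
  [ 0   0  1     0 ]
  [ 0   0  0     1 ]
R1 → R1 + 1/2·R3
  [ 1  -1  0  0 ]
  [ 0   0  1  0 ]
  [ 0   0  0  1 ]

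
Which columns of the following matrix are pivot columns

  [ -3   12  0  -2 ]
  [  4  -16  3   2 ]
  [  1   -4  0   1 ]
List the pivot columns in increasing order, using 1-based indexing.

1, 3, 4

Multiply r1 by -1/3.
  [ 1   -4  0  2/3 ]
  [ 4  -16  3    2 ]
  [ 1   -4  0    1 ]
Subtract 4 times r1 from r2.
  [ 1  -4  0   2/3 ]
  [ 0   0  3  -2/3 ]
  [ 1  -4  0     1 ]
Subtract r1 from r3.
  [ 1  -4  0   2/3 ]
  [ 0   0  3  -2/3 ]
  [ 0   0  0   1/3 ]
Multiply r2 by 1/3.
  [ 1  -4  0   2/3 ]
  [ 0   0  1  -2/9 ]
  [ 0   0  0   1/3 ]
Multiply r3 by 3.
  [ 1  -4  0   2/3 ]
  [ 0   0  1  -2/9 ]
  [ 0   0  0     1 ]
Add 2/9 times r3 to r2.
  [ 1  -4  0  2/3 ]
  [ 0   0  1    0 ]
  [ 0   0  0    1 ]
Subtract 2/3 times r3 from r1.
  [ 1  -4  0  0 ]
  [ 0   0  1  0 ]
  [ 0   0  0  1 ]
Pivot columns are the columns containing a leading 1.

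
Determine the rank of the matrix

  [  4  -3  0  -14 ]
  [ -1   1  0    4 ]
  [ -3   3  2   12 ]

R1 := 1/4·R1
  [  1  -3/4  0  -7/2 ]
  [ -1     1  0     4 ]
  [ -3     3  2    12 ]
R2 := R2 + R1
  [  1  -3/4  0  -7/2 ]
  [  0   1/4  0   1/2 ]
  [ -3     3  2    12 ]
R3 := R3 + 3·R1
  [ 1  -3/4  0  -7/2 ]
  [ 0   1/4  0   1/2 ]
  [ 0   3/4  2   3/2 ]
R2 := 4·R2
  [ 1  -3/4  0  -7/2 ]
  [ 0     1  0     2 ]
  [ 0   3/4  2   3/2 ]
R3 := R3 − 3/4·R2
  [ 1  -3/4  0  -7/2 ]
  [ 0     1  0     2 ]
  [ 0     0  2     0 ]
R3 := 1/2·R3
  [ 1  -3/4  0  -7/2 ]
  [ 0     1  0     2 ]
  [ 0     0  1     0 ]
R1 := R1 + 3/4·R2
  [ 1  0  0  -2 ]
  [ 0  1  0   2 ]
  [ 0  0  1   0 ]
The reduced form has 3 nonzero rows.

rank = 3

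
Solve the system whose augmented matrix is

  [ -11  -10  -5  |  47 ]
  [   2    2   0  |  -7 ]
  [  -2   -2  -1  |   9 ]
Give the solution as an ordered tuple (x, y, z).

(-2, -3/2, -2)

Multiply r1 by -1/11.
  [  1  10/11  5/11  |  -47/11 ]
  [  2      2     0  |      -7 ]
  [ -2     -2    -1  |       9 ]
Subtract 2 times r1 from r2.
  [  1  10/11    5/11  |  -47/11 ]
  [  0   2/11  -10/11  |   17/11 ]
  [ -2     -2      -1  |       9 ]
Add 2 times r1 to r3.
  [ 1  10/11    5/11  |  -47/11 ]
  [ 0   2/11  -10/11  |   17/11 ]
  [ 0  -2/11   -1/11  |    5/11 ]
Multiply r2 by 11/2.
  [ 1  10/11   5/11  |  -47/11 ]
  [ 0      1     -5  |    17/2 ]
  [ 0  -2/11  -1/11  |    5/11 ]
Add 2/11 times r2 to r3.
  [ 1  10/11  5/11  |  -47/11 ]
  [ 0      1    -5  |    17/2 ]
  [ 0      0    -1  |       2 ]
Multiply r3 by -1.
  [ 1  10/11  5/11  |  -47/11 ]
  [ 0      1    -5  |    17/2 ]
  [ 0      0     1  |      -2 ]
Add 5 times r3 to r2.
  [ 1  10/11  5/11  |  -47/11 ]
  [ 0      1     0  |    -3/2 ]
  [ 0      0     1  |      -2 ]
Subtract 5/11 times r3 from r1.
  [ 1  10/11  0  |  -37/11 ]
  [ 0      1  0  |    -3/2 ]
  [ 0      0  1  |      -2 ]
Subtract 10/11 times r2 from r1.
  [ 1  0  0  |    -2 ]
  [ 0  1  0  |  -3/2 ]
  [ 0  0  1  |    -2 ]
Reading off the last column: x = -2, y = -3/2, z = -2.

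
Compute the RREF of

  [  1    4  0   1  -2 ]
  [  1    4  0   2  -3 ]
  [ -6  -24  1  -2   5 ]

R2 -> R2 − R1
  [  1    4  0   1  -2 ]
  [  0    0  0   1  -1 ]
  [ -6  -24  1  -2   5 ]
R3 -> R3 + 6·R1
  [ 1  4  0  1  -2 ]
  [ 0  0  0  1  -1 ]
  [ 0  0  1  4  -7 ]
R2 <=> R3
  [ 1  4  0  1  -2 ]
  [ 0  0  1  4  -7 ]
  [ 0  0  0  1  -1 ]
R2 -> R2 − 4·R3
  [ 1  4  0  1  -2 ]
  [ 0  0  1  0  -3 ]
  [ 0  0  0  1  -1 ]
R1 -> R1 − R3
  [ 1  4  0  0  -1 ]
  [ 0  0  1  0  -3 ]
  [ 0  0  0  1  -1 ]

[[1, 4, 0, 0, -1], [0, 0, 1, 0, -3], [0, 0, 0, 1, -1]]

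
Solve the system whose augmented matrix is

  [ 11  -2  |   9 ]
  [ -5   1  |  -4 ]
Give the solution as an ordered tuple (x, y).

r1 -> 1/11·r1
r2 -> r2 + 5·r1
r2 -> 11·r2
r1 -> r1 + 2/11·r2
Reading off the last column: x = 1, y = 1.

(1, 1)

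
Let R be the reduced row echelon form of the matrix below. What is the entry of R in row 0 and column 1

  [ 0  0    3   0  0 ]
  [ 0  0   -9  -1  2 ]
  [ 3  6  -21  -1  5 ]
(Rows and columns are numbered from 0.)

R1 <-> R3
  [ 3  6  -21  -1  5 ]
  [ 0  0   -9  -1  2 ]
  [ 0  0    3   0  0 ]
R1 -> 1/3·R1
  [ 1  2  -7  -1/3  5/3 ]
  [ 0  0  -9    -1    2 ]
  [ 0  0   3     0    0 ]
R2 -> -1/9·R2
  [ 1  2  -7  -1/3   5/3 ]
  [ 0  0   1   1/9  -2/9 ]
  [ 0  0   3     0     0 ]
R3 -> R3 − 3·R2
  [ 1  2  -7  -1/3   5/3 ]
  [ 0  0   1   1/9  -2/9 ]
  [ 0  0   0  -1/3   2/3 ]
R3 -> -3·R3
  [ 1  2  -7  -1/3   5/3 ]
  [ 0  0   1   1/9  -2/9 ]
  [ 0  0   0     1    -2 ]
R2 -> R2 − 1/9·R3
  [ 1  2  -7  -1/3  5/3 ]
  [ 0  0   1     0    0 ]
  [ 0  0   0     1   -2 ]
R1 -> R1 + 1/3·R3
  [ 1  2  -7  0   1 ]
  [ 0  0   1  0   0 ]
  [ 0  0   0  1  -2 ]
R1 -> R1 + 7·R2
  [ 1  2  0  0   1 ]
  [ 0  0  1  0   0 ]
  [ 0  0  0  1  -2 ]

2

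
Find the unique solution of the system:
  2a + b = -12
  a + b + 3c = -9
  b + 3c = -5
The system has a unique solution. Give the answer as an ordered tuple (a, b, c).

Form the augmented matrix and row-reduce:
  [ 2  1  0  |  -12 ]
  [ 1  1  3  |   -9 ]
  [ 0  1  3  |   -5 ]
ρ1 ← 1/2·ρ1
  [ 1  1/2  0  |  -6 ]
  [ 1    1  3  |  -9 ]
  [ 0    1  3  |  -5 ]
ρ2 ← ρ2 − ρ1
  [ 1  1/2  0  |  -6 ]
  [ 0  1/2  3  |  -3 ]
  [ 0    1  3  |  -5 ]
ρ2 ← 2·ρ2
  [ 1  1/2  0  |  -6 ]
  [ 0    1  6  |  -6 ]
  [ 0    1  3  |  -5 ]
ρ3 ← ρ3 − ρ2
  [ 1  1/2   0  |  -6 ]
  [ 0    1   6  |  -6 ]
  [ 0    0  -3  |   1 ]
ρ3 ← -1/3·ρ3
  [ 1  1/2  0  |    -6 ]
  [ 0    1  6  |    -6 ]
  [ 0    0  1  |  -1/3 ]
ρ2 ← ρ2 − 6·ρ3
  [ 1  1/2  0  |    -6 ]
  [ 0    1  0  |    -4 ]
  [ 0    0  1  |  -1/3 ]
ρ1 ← ρ1 − 1/2·ρ2
  [ 1  0  0  |    -4 ]
  [ 0  1  0  |    -4 ]
  [ 0  0  1  |  -1/3 ]
Reading off the last column: a = -4, b = -4, c = -1/3.

(-4, -4, -1/3)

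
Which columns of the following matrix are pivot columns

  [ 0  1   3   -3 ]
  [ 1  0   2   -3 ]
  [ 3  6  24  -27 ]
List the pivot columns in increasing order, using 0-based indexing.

0, 1

R1 <-> R2
R3 → R3 − 3·R1
R3 → R3 − 6·R2
Pivot columns are the columns containing a leading 1.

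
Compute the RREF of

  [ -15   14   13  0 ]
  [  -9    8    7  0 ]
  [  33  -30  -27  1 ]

[[1, 0, 1, 0], [0, 1, 2, 0], [0, 0, 0, 1]]

R1 -> -1/15·R1
R2 -> R2 + 9·R1
R3 -> R3 − 33·R1
R2 -> -5/2·R2
R3 -> R3 − 4/5·R2
R1 -> R1 + 14/15·R2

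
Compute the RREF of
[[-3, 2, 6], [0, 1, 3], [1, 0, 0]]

R1 := -1/3·R1
  [ 1  -2/3  -2 ]
  [ 0     1   3 ]
  [ 1     0   0 ]
R3 := R3 − R1
  [ 1  -2/3  -2 ]
  [ 0     1   3 ]
  [ 0   2/3   2 ]
R3 := R3 − 2/3·R2
  [ 1  -2/3  -2 ]
  [ 0     1   3 ]
  [ 0     0   0 ]
R1 := R1 + 2/3·R2
  [ 1  0  0 ]
  [ 0  1  3 ]
  [ 0  0  0 ]

[[1, 0, 0], [0, 1, 3], [0, 0, 0]]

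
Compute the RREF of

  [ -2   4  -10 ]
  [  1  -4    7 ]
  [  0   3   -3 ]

R1 → -1/2·R1
  [ 1  -2   5 ]
  [ 1  -4   7 ]
  [ 0   3  -3 ]
R2 → R2 − R1
  [ 1  -2   5 ]
  [ 0  -2   2 ]
  [ 0   3  -3 ]
R2 → -1/2·R2
  [ 1  -2   5 ]
  [ 0   1  -1 ]
  [ 0   3  -3 ]
R3 → R3 − 3·R2
  [ 1  -2   5 ]
  [ 0   1  -1 ]
  [ 0   0   0 ]
R1 → R1 + 2·R2
  [ 1  0   3 ]
  [ 0  1  -1 ]
  [ 0  0   0 ]

[[1, 0, 3], [0, 1, -1], [0, 0, 0]]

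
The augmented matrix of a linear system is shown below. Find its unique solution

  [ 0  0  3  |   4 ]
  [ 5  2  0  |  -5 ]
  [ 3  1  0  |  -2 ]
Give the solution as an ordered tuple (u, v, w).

(1, -5, 4/3)

R1 <-> R2
  [ 5  2  0  |  -5 ]
  [ 0  0  3  |   4 ]
  [ 3  1  0  |  -2 ]
R1 ← 1/5·R1
  [ 1  2/5  0  |  -1 ]
  [ 0    0  3  |   4 ]
  [ 3    1  0  |  -2 ]
R3 ← R3 − 3·R1
  [ 1   2/5  0  |  -1 ]
  [ 0     0  3  |   4 ]
  [ 0  -1/5  0  |   1 ]
R2 <-> R3
  [ 1   2/5  0  |  -1 ]
  [ 0  -1/5  0  |   1 ]
  [ 0     0  3  |   4 ]
R2 ← -5·R2
  [ 1  2/5  0  |  -1 ]
  [ 0    1  0  |  -5 ]
  [ 0    0  3  |   4 ]
R3 ← 1/3·R3
  [ 1  2/5  0  |   -1 ]
  [ 0    1  0  |   -5 ]
  [ 0    0  1  |  4/3 ]
R1 ← R1 − 2/5·R2
  [ 1  0  0  |    1 ]
  [ 0  1  0  |   -5 ]
  [ 0  0  1  |  4/3 ]
Reading off the last column: u = 1, v = -5, w = 4/3.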